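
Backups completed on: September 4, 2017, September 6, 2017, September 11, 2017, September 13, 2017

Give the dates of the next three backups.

September 18, 2017; September 20, 2017; September 25, 2017

Every event lands on a Monday or Wednesday (gaps cycle 2, 5, 2).
So the schedule is: every Monday and Wednesday.
Next Monday: September 18, 2017.
Next Wednesday: September 20, 2017.
The following Monday is September 25, 2017.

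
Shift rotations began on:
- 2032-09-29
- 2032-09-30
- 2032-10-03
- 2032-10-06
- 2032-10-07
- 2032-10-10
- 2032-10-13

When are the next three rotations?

2032-10-14, 2032-10-17, 2032-10-20

Gaps: 1, 3, 3, 1, 3, 3 days — not constant, but cyclic with period 3.
The events fall on every Wednesday, Thursday and Sunday.
The following Thursday is 2032-10-14.
Next Sunday: 2032-10-17.
Next Wednesday: 2032-10-20.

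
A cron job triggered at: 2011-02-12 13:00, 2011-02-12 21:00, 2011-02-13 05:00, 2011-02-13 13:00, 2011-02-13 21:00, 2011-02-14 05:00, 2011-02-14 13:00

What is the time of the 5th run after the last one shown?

2011-02-16 05:00

Gaps: 8, 8, 8, 8, 8, 8 hours — each event is 8 hours after the previous one.
2011-02-14 13:00 + 8 h = 2011-02-14 21:00.
2011-02-14 21:00 + 8 h = 2011-02-15 05:00.
2011-02-15 05:00 + 8 h = 2011-02-15 13:00.
2011-02-15 13:00 + 8 h = 2011-02-15 21:00.
2011-02-15 21:00 + 8 h = 2011-02-16 05:00.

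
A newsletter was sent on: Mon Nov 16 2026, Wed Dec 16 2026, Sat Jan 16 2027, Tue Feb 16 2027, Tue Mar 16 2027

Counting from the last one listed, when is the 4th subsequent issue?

Fri Jul 16 2027

Gaps: 30, 31, 31, 28 days — not constant. Every event is on the 16th of the month.
Pattern: the 16th of each month.
Next: April 2027 → Fri Apr 16 2027.
May 2027: Sun May 16 2027.
Next: June 2027 → Wed Jun 16 2027.
July 2027: Fri Jul 16 2027.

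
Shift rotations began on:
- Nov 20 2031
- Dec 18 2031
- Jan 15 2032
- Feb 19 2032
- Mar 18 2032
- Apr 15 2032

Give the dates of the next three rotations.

May 20 2032, Jun 17 2032, Jul 15 2032

Gaps: 28, 28, 35, 28, 28 days — a mix of 28 and 35. Every date is a Thursday.
Each is the 3rd Thursday of its month.
3rd Thursday of May 2032: May 20 2032.
3rd Thursday of June 2032: Jun 17 2032.
July 2032 — 3rd Thursday is Jul 15 2032.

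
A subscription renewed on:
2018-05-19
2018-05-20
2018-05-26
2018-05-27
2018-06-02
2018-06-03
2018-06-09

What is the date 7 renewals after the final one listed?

2018-07-01

The gap pattern 1, 6, 1, 6, 1, 6 repeats every 2 events.
These are the Saturdays and Sundays of each week.
The following Sunday is 2018-06-10.
Next Saturday: 2018-06-16.
Next Sunday: 2018-06-17.
Next Saturday: 2018-06-23.
The following Sunday is 2018-06-24.
Next Saturday: 2018-06-30.
Next Sunday: 2018-07-01.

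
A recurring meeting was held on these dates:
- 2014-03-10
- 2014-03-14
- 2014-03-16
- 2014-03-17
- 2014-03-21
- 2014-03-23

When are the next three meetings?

2014-03-24, 2014-03-28, 2014-03-30

Gaps: 4, 2, 1, 4, 2 days — not constant, but cyclic with period 3.
The events fall on every Monday, Friday and Sunday.
Next Monday: 2014-03-24.
The following Friday is 2014-03-28.
Next Sunday: 2014-03-30.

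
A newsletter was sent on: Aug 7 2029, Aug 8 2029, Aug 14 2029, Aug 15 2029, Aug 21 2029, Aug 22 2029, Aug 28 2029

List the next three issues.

The gap pattern 1, 6, 1, 6, 1, 6 repeats every 2 events.
These are the Tuesdays and Wednesdays of each week.
The following Wednesday is Aug 29 2029.
The following Tuesday is Sep 4 2029.
The following Wednesday is Sep 5 2029.

Aug 29 2029, Sep 4 2029, Sep 5 2029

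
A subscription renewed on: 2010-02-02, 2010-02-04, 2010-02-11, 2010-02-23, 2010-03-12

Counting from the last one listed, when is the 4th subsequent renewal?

Intervals are 2, 7, 12, 17 days — an arithmetic progression with common difference 5.
Next gap: 22 days. 2010-03-12 + 22 days = 2010-04-03.
Next gap: 27 days. 2010-04-03 + 27 days = 2010-04-30.
Next gap: 32 days. 2010-04-30 + 32 days = 2010-06-01.
Next gap: 37 days. 2010-06-01 + 37 days = 2010-07-08.

2010-07-08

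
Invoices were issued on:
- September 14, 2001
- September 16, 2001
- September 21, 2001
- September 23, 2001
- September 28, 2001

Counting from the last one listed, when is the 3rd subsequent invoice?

October 7, 2001

Gaps: 2, 5, 2, 5 days — not constant, but cyclic with period 2.
The events fall on every Friday and Sunday.
Next Sunday: September 30, 2001.
The following Friday is October 5, 2001.
Next Sunday: October 7, 2001.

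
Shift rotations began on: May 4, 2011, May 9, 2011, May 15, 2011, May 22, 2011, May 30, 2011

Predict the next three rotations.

Intervals are 5, 6, 7, 8 days — an arithmetic progression with common difference 1.
Next gap: 9 days. May 30, 2011 + 9 days = June 8, 2011.
Next gap: 10 days. June 8, 2011 + 10 days = June 18, 2011.
Next gap: 11 days. June 18, 2011 + 11 days = June 29, 2011.

June 8, 2011; June 18, 2011; June 29, 2011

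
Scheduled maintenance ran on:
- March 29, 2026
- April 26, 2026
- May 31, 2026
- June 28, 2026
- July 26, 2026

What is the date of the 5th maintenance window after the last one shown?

December 27, 2026

All Sundays; the gaps (28, 35, 28, 28) vary with month length.
This is the last Sunday of each month.
Last Sunday of August 2026: August 30, 2026.
Last Sunday of September 2026: September 27, 2026.
October 2026 ends with Sunday October 25, 2026.
Last Sunday of November 2026: November 29, 2026.
December 2026 ends with Sunday December 27, 2026.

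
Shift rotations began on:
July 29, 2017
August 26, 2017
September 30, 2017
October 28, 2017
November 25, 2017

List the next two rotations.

These are Saturdays with 28, 35, 28, 28-day gaps.
Each is the final Saturday of its month — July 29, 2017 is past the 28th, so '4th Saturday' doesn't fit.
December 2017 ends with Saturday December 30, 2017.
January 2018 ends with Saturday January 27, 2018.

December 30, 2017; January 27, 2018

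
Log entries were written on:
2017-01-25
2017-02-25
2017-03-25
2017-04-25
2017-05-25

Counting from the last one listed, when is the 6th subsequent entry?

The day-of-month is always 25 (31, 28, 31, 30 days between events).
So this recurs on the 25th of each month.
June 2017: 2017-06-25.
July 2017: 2017-07-25.
Next: August 2017 → 2017-08-25.
Next: September 2017 → 2017-09-25.
Next: October 2017 → 2017-10-25.
Next: November 2017 → 2017-11-25.

2017-11-25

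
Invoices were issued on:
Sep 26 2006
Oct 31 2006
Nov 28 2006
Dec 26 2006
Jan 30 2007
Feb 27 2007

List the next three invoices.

These are Tuesdays with 35, 28, 28, 35, 28-day gaps.
Each is the final Tuesday of its month — Oct 31 2006 is past the 28th, so '4th Tuesday' doesn't fit.
Last Tuesday of March 2007: Mar 27 2007.
April 2007 ends with Tuesday Apr 24 2007.
Last Tuesday of May 2007: May 29 2007.

Mar 27 2007, Apr 24 2007, May 29 2007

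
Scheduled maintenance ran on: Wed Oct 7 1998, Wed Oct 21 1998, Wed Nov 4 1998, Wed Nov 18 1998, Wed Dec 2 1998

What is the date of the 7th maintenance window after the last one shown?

Every event comes 14 days after the last (14, 14, 14, 14).
Wed Dec 2 1998 + 14 days = Wed Dec 16 1998.
Wed Dec 16 1998 + 14 days = Wed Dec 30 1998.
Wed Dec 30 1998 + 14 days = Wed Jan 13 1999.
Wed Jan 13 1999 + 14 days = Wed Jan 27 1999.
Wed Jan 27 1999 + 14 days = Wed Feb 10 1999.
Wed Feb 10 1999 + 14 days = Wed Feb 24 1999.
Wed Feb 24 1999 + 14 days = Wed Mar 10 1999.

Wed Mar 10 1999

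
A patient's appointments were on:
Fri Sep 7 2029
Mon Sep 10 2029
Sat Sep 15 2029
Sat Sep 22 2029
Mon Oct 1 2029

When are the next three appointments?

Fri Oct 12 2029, Thu Oct 25 2029, Fri Nov 9 2029

The spacing grows by 2 each time: 3, 5, 7, 9 days.
Next gap: 11 days. Mon Oct 1 2029 + 11 days = Fri Oct 12 2029.
Next gap: 13 days. Fri Oct 12 2029 + 13 days = Thu Oct 25 2029.
Next gap: 15 days. Thu Oct 25 2029 + 15 days = Fri Nov 9 2029.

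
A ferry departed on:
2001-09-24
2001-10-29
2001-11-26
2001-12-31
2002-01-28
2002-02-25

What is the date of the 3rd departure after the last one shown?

2002-05-27

All Mondays; the gaps (35, 28, 35, 28, 28) vary with month length.
This is the last Monday of each month.
Last Monday of March 2002: 2002-03-25.
April 2002 ends with Monday 2002-04-29.
May 2002 ends with Monday 2002-05-27.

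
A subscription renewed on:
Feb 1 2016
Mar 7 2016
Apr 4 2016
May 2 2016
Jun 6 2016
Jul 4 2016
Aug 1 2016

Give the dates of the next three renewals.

Sep 5 2016, Oct 3 2016, Nov 7 2016

These are Mondays at 28- or 35-day spacing (35, 28, 28, 35, 28, 28).
The pattern: 1st Monday of the month.
September 2016 — 1st Monday is Sep 5 2016.
1st Monday of October 2016: Oct 3 2016.
November 2016 — 1st Monday is Nov 7 2016.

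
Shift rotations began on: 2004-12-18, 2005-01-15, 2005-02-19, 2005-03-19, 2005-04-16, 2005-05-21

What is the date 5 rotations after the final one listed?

These are Saturdays at 28- or 35-day spacing (28, 35, 28, 28, 35).
The pattern: 3rd Saturday of the month.
3rd Saturday of June 2005: 2005-06-18.
3rd Saturday of July 2005: 2005-07-16.
August 2005 — 3rd Saturday is 2005-08-20.
3rd Saturday of September 2005: 2005-09-17.
October 2005 — 3rd Saturday is 2005-10-15.

2005-10-15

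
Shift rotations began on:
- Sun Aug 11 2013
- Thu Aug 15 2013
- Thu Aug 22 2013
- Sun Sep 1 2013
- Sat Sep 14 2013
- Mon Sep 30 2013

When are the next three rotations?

The spacing grows by 3 each time: 4, 7, 10, 13, 16 days.
Next gap: 19 days. Mon Sep 30 2013 + 19 days = Sat Oct 19 2013.
Next gap: 22 days. Sat Oct 19 2013 + 22 days = Sun Nov 10 2013.
Next gap: 25 days. Sun Nov 10 2013 + 25 days = Thu Dec 5 2013.

Sat Oct 19 2013, Sun Nov 10 2013, Thu Dec 5 2013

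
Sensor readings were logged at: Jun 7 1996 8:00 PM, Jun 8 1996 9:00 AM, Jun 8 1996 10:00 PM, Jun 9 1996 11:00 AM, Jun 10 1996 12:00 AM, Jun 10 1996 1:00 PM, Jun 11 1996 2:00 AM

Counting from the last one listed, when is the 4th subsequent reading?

The interval is a steady 13 hours (13, 13, 13, 13, 13, 13).
Jun 11 1996 2:00 AM + 13 h = Jun 11 1996 3:00 PM.
Jun 11 1996 3:00 PM + 13 h = Jun 12 1996 4:00 AM.
Jun 12 1996 4:00 AM + 13 h = Jun 12 1996 5:00 PM.
Jun 12 1996 5:00 PM + 13 h = Jun 13 1996 6:00 AM.

Jun 13 1996 6:00 AM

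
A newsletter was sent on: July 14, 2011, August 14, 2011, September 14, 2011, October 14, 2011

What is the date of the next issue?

The day-of-month is always 14 (31, 31, 30 days between events).
So this recurs on the 14th of each month.
Next: November 2011 → November 14, 2011.

November 14, 2011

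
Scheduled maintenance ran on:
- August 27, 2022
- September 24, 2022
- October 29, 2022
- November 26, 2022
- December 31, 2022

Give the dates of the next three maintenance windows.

January 28, 2023; February 25, 2023; March 25, 2023

All Saturdays; the gaps (28, 35, 28, 35) vary with month length.
This is the last Saturday of each month.
Last Saturday of January 2023: January 28, 2023.
Last Saturday of February 2023: February 25, 2023.
Last Saturday of March 2023: March 25, 2023.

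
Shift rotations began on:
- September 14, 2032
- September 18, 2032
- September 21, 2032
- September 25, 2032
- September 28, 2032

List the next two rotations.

October 2, 2032; October 5, 2032

The gap pattern 4, 3, 4, 3 repeats every 2 events.
These are the Tuesdays and Saturdays of each week.
The following Saturday is October 2, 2032.
The following Tuesday is October 5, 2032.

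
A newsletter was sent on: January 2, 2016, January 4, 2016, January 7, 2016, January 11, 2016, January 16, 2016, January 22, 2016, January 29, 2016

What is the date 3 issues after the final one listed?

February 25, 2016

The spacing grows by 1 each time: 2, 3, 4, 5, 6, 7 days.
Next gap: 8 days. January 29, 2016 + 8 days = February 6, 2016.
Next gap: 9 days. February 6, 2016 + 9 days = February 15, 2016.
Next gap: 10 days. February 15, 2016 + 10 days = February 25, 2016.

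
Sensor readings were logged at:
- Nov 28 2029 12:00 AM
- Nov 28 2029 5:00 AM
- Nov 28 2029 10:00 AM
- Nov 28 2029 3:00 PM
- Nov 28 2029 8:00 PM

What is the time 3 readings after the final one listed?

Nov 29 2029 11:00 AM

Spacing: 5, 5, 5, 5 h — constant 5 h.
Nov 28 2029 8:00 PM + 5 h = Nov 29 2029 1:00 AM.
Nov 29 2029 1:00 AM + 5 h = Nov 29 2029 6:00 AM.
Nov 29 2029 6:00 AM + 5 h = Nov 29 2029 11:00 AM.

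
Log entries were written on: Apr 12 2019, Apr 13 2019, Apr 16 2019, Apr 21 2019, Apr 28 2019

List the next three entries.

May 7 2019, May 18 2019, May 31 2019

The spacing grows by 2 each time: 1, 3, 5, 7 days.
Next gap: 9 days. Apr 28 2019 + 9 days = May 7 2019.
Next gap: 11 days. May 7 2019 + 11 days = May 18 2019.
Next gap: 13 days. May 18 2019 + 13 days = May 31 2019.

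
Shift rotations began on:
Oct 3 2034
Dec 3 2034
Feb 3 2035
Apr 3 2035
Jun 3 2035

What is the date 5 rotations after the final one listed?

Each date is the 3rd; the gaps (61, 62, 59, 61) track the month lengths.
The rule is the 3rd of every 2 months.
Next: August 2035 → Aug 3 2035.
Next: October 2035 → Oct 3 2035.
Next: December 2035 → Dec 3 2035.
Next: February 2036 → Feb 3 2036.
April 2036: Apr 3 2036.

Apr 3 2036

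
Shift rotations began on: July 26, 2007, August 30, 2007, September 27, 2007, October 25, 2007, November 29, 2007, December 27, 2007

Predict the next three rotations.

These are Thursdays with 35, 28, 28, 35, 28-day gaps.
Each is the final Thursday of its month — August 30, 2007 is past the 28th, so '4th Thursday' doesn't fit.
Last Thursday of January 2008: January 31, 2008.
February 2008 ends with Thursday February 28, 2008.
March 2008 ends with Thursday March 27, 2008.

January 31, 2008; February 28, 2008; March 27, 2008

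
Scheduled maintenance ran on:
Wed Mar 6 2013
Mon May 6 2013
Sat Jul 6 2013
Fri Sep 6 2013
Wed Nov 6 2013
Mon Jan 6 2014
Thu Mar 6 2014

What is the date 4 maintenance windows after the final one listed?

Each date is the 6th; the gaps (61, 61, 62, 61, 61, 59) track the month lengths.
The rule is the 6th of every 2 months.
May 2014: Tue May 6 2014.
July 2014: Sun Jul 6 2014.
September 2014: Sat Sep 6 2014.
Next: November 2014 → Thu Nov 6 2014.

Thu Nov 6 2014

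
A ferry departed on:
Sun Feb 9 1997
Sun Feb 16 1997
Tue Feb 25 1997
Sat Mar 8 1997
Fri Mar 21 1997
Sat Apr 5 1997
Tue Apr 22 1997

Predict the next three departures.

Sun May 11 1997, Sun Jun 1 1997, Tue Jun 24 1997

The spacing grows by 2 each time: 7, 9, 11, 13, 15, 17 days.
Next gap: 19 days. Tue Apr 22 1997 + 19 days = Sun May 11 1997.
Next gap: 21 days. Sun May 11 1997 + 21 days = Sun Jun 1 1997.
Next gap: 23 days. Sun Jun 1 1997 + 23 days = Tue Jun 24 1997.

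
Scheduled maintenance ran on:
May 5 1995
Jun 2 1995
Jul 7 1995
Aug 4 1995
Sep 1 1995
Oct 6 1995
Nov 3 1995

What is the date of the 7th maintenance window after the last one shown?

Gaps: 28, 35, 28, 28, 35, 28 days — a mix of 28 and 35. Every date is a Friday.
Each is the 1st Friday of its month.
December 1995 — 1st Friday is Dec 1 1995.
January 1996 — 1st Friday is Jan 5 1996.
February 1996 — 1st Friday is Feb 2 1996.
1st Friday of March 1996: Mar 1 1996.
1st Friday of April 1996: Apr 5 1996.
May 1996 — 1st Friday is May 3 1996.
1st Friday of June 1996: Jun 7 1996.

Jun 7 1996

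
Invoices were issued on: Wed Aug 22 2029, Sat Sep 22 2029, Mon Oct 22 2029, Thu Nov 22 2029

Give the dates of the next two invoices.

Gaps: 31, 30, 31 days — not constant. Every event is on the 22nd of the month.
Pattern: the 22nd of each month.
Next: December 2029 → Sat Dec 22 2029.
January 2030: Tue Jan 22 2030.

Sat Dec 22 2029, Tue Jan 22 2030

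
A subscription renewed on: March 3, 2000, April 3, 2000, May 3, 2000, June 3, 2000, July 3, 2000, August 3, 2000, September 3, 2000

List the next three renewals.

Each date is the 3rd; the gaps (31, 30, 31, 30, 31, 31) track the month lengths.
The rule is the 3rd of each month.
October 2000: October 3, 2000.
November 2000: November 3, 2000.
December 2000: December 3, 2000.

October 3, 2000; November 3, 2000; December 3, 2000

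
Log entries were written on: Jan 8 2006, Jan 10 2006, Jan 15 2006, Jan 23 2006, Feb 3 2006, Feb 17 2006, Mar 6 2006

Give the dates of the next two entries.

Mar 26 2006, Apr 18 2006

Intervals are 2, 5, 8, 11, 14, 17 days — an arithmetic progression with common difference 3.
Next gap: 20 days. Mar 6 2006 + 20 days = Mar 26 2006.
Next gap: 23 days. Mar 26 2006 + 23 days = Apr 18 2006.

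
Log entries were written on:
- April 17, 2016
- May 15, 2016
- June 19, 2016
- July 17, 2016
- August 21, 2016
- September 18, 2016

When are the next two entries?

All dates are Sundays, 28, 35, 28, 35, 28 days apart.
Specifically, the 3rd Sunday of each month.
October 2016 — 3rd Sunday is October 16, 2016.
3rd Sunday of November 2016: November 20, 2016.

October 16, 2016; November 20, 2016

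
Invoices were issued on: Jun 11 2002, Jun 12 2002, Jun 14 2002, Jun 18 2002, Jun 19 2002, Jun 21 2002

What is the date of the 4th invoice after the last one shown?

Jul 2 2002

Gaps: 1, 2, 4, 1, 2 days — not constant, but cyclic with period 3.
The events fall on every Tuesday, Wednesday and Friday.
The following Tuesday is Jun 25 2002.
Next Wednesday: Jun 26 2002.
Next Friday: Jun 28 2002.
The following Tuesday is Jul 2 2002.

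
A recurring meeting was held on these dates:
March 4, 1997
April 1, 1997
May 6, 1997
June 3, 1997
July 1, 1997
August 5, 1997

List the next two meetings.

September 2, 1997; October 7, 1997

These are Tuesdays at 28- or 35-day spacing (28, 35, 28, 28, 35).
The pattern: 1st Tuesday of the month.
1st Tuesday of September 1997: September 2, 1997.
October 1997 — 1st Tuesday is October 7, 1997.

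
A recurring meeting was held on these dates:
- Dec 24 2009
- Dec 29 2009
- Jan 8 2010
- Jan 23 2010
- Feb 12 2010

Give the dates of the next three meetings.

The spacing grows by 5 each time: 5, 10, 15, 20 days.
Next gap: 25 days. Feb 12 2010 + 25 days = Mar 9 2010.
Next gap: 30 days. Mar 9 2010 + 30 days = Apr 8 2010.
Next gap: 35 days. Apr 8 2010 + 35 days = May 13 2010.

Mar 9 2010, Apr 8 2010, May 13 2010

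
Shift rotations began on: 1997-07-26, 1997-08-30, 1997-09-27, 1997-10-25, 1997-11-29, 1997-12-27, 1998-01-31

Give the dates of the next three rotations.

These are Saturdays with 35, 28, 28, 35, 28, 35-day gaps.
Each is the final Saturday of its month — 1997-08-30 is past the 28th, so '4th Saturday' doesn't fit.
Last Saturday of February 1998: 1998-02-28.
Last Saturday of March 1998: 1998-03-28.
Last Saturday of April 1998: 1998-04-25.

1998-02-28, 1998-03-28, 1998-04-25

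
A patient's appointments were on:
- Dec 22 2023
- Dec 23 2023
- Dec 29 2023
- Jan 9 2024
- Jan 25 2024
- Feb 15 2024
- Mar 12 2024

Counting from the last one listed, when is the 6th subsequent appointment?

The spacing grows by 5 each time: 1, 6, 11, 16, 21, 26 days.
Next gap: 31 days. Mar 12 2024 + 31 days = Apr 12 2024.
Next gap: 36 days. Apr 12 2024 + 36 days = May 18 2024.
Next gap: 41 days. May 18 2024 + 41 days = Jun 28 2024.
Next gap: 46 days. Jun 28 2024 + 46 days = Aug 13 2024.
Next gap: 51 days. Aug 13 2024 + 51 days = Oct 3 2024.
Next gap: 56 days. Oct 3 2024 + 56 days = Nov 28 2024.

Nov 28 2024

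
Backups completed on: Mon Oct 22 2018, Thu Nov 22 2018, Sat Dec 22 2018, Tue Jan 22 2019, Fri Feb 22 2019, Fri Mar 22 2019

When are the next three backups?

Mon Apr 22 2019, Wed May 22 2019, Sat Jun 22 2019

The day-of-month is always 22 (31, 30, 31, 31, 28 days between events).
So this recurs on the 22nd of each month.
April 2019: Mon Apr 22 2019.
Next: May 2019 → Wed May 22 2019.
Next: June 2019 → Sat Jun 22 2019.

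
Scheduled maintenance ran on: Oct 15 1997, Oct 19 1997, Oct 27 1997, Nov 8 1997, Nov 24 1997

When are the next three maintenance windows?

Gaps: 4, 8, 12, 16 days — each gap is 4 larger than the previous one.
Next gap: 20 days. Nov 24 1997 + 20 days = Dec 14 1997.
Next gap: 24 days. Dec 14 1997 + 24 days = Jan 7 1998.
Next gap: 28 days. Jan 7 1998 + 28 days = Feb 4 1998.

Dec 14 1997, Jan 7 1998, Feb 4 1998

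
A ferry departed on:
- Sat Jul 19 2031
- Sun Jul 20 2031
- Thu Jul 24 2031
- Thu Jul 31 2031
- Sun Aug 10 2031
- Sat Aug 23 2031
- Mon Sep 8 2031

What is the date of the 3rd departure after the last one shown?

Intervals are 1, 4, 7, 10, 13, 16 days — an arithmetic progression with common difference 3.
Next gap: 19 days. Mon Sep 8 2031 + 19 days = Sat Sep 27 2031.
Next gap: 22 days. Sat Sep 27 2031 + 22 days = Sun Oct 19 2031.
Next gap: 25 days. Sun Oct 19 2031 + 25 days = Thu Nov 13 2031.

Thu Nov 13 2031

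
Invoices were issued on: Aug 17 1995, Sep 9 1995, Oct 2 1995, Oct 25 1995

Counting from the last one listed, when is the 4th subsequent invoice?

The spacing is 23, 23, 23 days — always 23 days.
Oct 25 1995 + 23 days = Nov 17 1995.
Nov 17 1995 + 23 days = Dec 10 1995.
Dec 10 1995 + 23 days = Jan 2 1996.
Jan 2 1996 + 23 days = Jan 25 1996.

Jan 25 1996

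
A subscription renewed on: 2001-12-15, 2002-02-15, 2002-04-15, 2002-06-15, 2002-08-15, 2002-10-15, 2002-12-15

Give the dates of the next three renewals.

Each date is the 15th; the gaps (62, 59, 61, 61, 61, 61) track the month lengths.
The rule is the 15th of every 2 months.
February 2003: 2003-02-15.
Next: April 2003 → 2003-04-15.
June 2003: 2003-06-15.

2003-02-15, 2003-04-15, 2003-06-15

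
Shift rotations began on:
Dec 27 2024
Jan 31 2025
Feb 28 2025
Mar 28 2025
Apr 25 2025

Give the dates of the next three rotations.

These are Fridays with 35, 28, 28, 28-day gaps.
Each is the final Friday of its month — Jan 31 2025 is past the 28th, so '4th Friday' doesn't fit.
May 2025 ends with Friday May 30 2025.
Last Friday of June 2025: Jun 27 2025.
July 2025 ends with Friday Jul 25 2025.

May 30 2025, Jun 27 2025, Jul 25 2025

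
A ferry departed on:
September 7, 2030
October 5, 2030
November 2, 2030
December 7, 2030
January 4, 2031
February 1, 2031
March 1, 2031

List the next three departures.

April 5, 2031; May 3, 2031; June 7, 2031

Gaps: 28, 28, 35, 28, 28, 28 days — a mix of 28 and 35. Every date is a Saturday.
Each is the 1st Saturday of its month.
April 2031 — 1st Saturday is April 5, 2031.
May 2031 — 1st Saturday is May 3, 2031.
1st Saturday of June 2031: June 7, 2031.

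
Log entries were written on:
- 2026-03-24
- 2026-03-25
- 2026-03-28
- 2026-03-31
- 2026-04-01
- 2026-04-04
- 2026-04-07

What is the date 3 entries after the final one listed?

2026-04-14

Every event lands on a Tuesday or Wednesday or Saturday (gaps cycle 1, 3, 3, 1, 3, 3).
So the schedule is: every Tuesday, Wednesday and Saturday.
The following Wednesday is 2026-04-08.
Next Saturday: 2026-04-11.
Next Tuesday: 2026-04-14.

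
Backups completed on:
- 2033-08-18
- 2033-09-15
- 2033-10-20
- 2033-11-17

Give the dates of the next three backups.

Gaps: 28, 35, 28 days — a mix of 28 and 35. Every date is a Thursday.
Each is the 3rd Thursday of its month.
December 2033 — 3rd Thursday is 2033-12-15.
January 2034 — 3rd Thursday is 2034-01-19.
February 2034 — 3rd Thursday is 2034-02-16.

2033-12-15, 2034-01-19, 2034-02-16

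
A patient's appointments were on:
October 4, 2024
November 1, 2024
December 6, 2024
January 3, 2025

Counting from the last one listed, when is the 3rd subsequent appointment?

April 4, 2025

Gaps: 28, 35, 28 days — a mix of 28 and 35. Every date is a Friday.
Each is the 1st Friday of its month.
1st Friday of February 2025: February 7, 2025.
1st Friday of March 2025: March 7, 2025.
April 2025 — 1st Friday is April 4, 2025.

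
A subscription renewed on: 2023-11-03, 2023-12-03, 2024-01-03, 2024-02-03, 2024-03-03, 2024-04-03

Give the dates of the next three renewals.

2024-05-03, 2024-06-03, 2024-07-03

The day-of-month is always 3 (30, 31, 31, 29, 31 days between events).
So this recurs on the 3rd of each month.
Next: May 2024 → 2024-05-03.
June 2024: 2024-06-03.
Next: July 2024 → 2024-07-03.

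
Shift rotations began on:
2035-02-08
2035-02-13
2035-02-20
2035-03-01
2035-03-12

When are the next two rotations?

2035-03-25, 2035-04-09

The spacing grows by 2 each time: 5, 7, 9, 11 days.
Next gap: 13 days. 2035-03-12 + 13 days = 2035-03-25.
Next gap: 15 days. 2035-03-25 + 15 days = 2035-04-09.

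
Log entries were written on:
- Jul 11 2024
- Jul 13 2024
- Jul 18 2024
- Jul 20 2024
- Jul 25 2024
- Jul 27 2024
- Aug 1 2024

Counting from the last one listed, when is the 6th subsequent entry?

Aug 22 2024

Gaps: 2, 5, 2, 5, 2, 5 days — not constant, but cyclic with period 2.
The events fall on every Thursday and Saturday.
Next Saturday: Aug 3 2024.
The following Thursday is Aug 8 2024.
The following Saturday is Aug 10 2024.
The following Thursday is Aug 15 2024.
The following Saturday is Aug 17 2024.
The following Thursday is Aug 22 2024.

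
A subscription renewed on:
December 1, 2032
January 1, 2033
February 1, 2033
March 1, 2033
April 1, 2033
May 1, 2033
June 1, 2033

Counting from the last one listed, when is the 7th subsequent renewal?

January 1, 2034

Gaps: 31, 31, 28, 31, 30, 31 days — not constant. Every event is on the 1st of the month.
Pattern: the 1st of each month.
July 2033: July 1, 2033.
August 2033: August 1, 2033.
September 2033: September 1, 2033.
October 2033: October 1, 2033.
Next: November 2033 → November 1, 2033.
Next: December 2033 → December 1, 2033.
Next: January 2034 → January 1, 2034.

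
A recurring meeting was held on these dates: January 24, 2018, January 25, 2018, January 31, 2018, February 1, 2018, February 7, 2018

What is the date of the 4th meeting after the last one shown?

The gap pattern 1, 6, 1, 6 repeats every 2 events.
These are the Wednesdays and Thursdays of each week.
Next Thursday: February 8, 2018.
The following Wednesday is February 14, 2018.
Next Thursday: February 15, 2018.
Next Wednesday: February 21, 2018.

February 21, 2018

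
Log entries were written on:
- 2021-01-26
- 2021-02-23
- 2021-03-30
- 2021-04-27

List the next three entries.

All Tuesdays; the gaps (28, 35, 28) vary with month length.
This is the last Tuesday of each month.
May 2021 ends with Tuesday 2021-05-25.
June 2021 ends with Tuesday 2021-06-29.
July 2021 ends with Tuesday 2021-07-27.

2021-05-25, 2021-06-29, 2021-07-27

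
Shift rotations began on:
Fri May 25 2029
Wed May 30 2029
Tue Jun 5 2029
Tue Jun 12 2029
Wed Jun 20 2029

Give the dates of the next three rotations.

Gaps: 5, 6, 7, 8 days — each gap is 1 larger than the previous one.
Next gap: 9 days. Wed Jun 20 2029 + 9 days = Fri Jun 29 2029.
Next gap: 10 days. Fri Jun 29 2029 + 10 days = Mon Jul 9 2029.
Next gap: 11 days. Mon Jul 9 2029 + 11 days = Fri Jul 20 2029.

Fri Jun 29 2029, Mon Jul 9 2029, Fri Jul 20 2029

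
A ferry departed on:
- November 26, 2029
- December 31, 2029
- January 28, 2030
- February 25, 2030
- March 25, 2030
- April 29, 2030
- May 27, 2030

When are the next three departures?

June 24, 2030; July 29, 2030; August 26, 2030

All Mondays; the gaps (35, 28, 28, 28, 35, 28) vary with month length.
This is the last Monday of each month.
Last Monday of June 2030: June 24, 2030.
July 2030 ends with Monday July 29, 2030.
Last Monday of August 2030: August 26, 2030.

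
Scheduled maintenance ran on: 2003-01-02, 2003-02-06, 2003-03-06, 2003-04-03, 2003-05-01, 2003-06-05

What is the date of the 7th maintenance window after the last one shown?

All dates are Thursdays, 35, 28, 28, 28, 35 days apart.
Specifically, the 1st Thursday of each month.
July 2003 — 1st Thursday is 2003-07-03.
1st Thursday of August 2003: 2003-08-07.
1st Thursday of September 2003: 2003-09-04.
October 2003 — 1st Thursday is 2003-10-02.
1st Thursday of November 2003: 2003-11-06.
1st Thursday of December 2003: 2003-12-04.
January 2004 — 1st Thursday is 2004-01-01.

2004-01-01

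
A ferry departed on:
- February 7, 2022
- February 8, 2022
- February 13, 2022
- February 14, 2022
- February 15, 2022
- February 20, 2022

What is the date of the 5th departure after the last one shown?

March 1, 2022

The gap pattern 1, 5, 1, 1, 5 repeats every 3 events.
These are the Mondays, Tuesdays and Sundays of each week.
Next Monday: February 21, 2022.
Next Tuesday: February 22, 2022.
Next Sunday: February 27, 2022.
Next Monday: February 28, 2022.
The following Tuesday is March 1, 2022.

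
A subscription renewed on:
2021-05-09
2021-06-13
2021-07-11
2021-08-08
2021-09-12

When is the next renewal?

Gaps: 35, 28, 28, 35 days — a mix of 28 and 35. Every date is a Sunday.
Each is the 2nd Sunday of its month.
2nd Sunday of October 2021: 2021-10-10.

2021-10-10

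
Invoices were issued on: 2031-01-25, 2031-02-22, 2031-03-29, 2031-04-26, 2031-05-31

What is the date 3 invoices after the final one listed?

Every date is a Saturday; gaps 28, 35, 28, 35 days.
Each is the last Saturday of its month (at least one falls on the 29th or later, ruling out '4th Saturday').
Last Saturday of June 2031: 2031-06-28.
Last Saturday of July 2031: 2031-07-26.
Last Saturday of August 2031: 2031-08-30.

2031-08-30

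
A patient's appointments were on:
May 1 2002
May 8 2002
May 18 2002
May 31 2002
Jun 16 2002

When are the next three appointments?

Jul 5 2002, Jul 27 2002, Aug 21 2002

Intervals are 7, 10, 13, 16 days — an arithmetic progression with common difference 3.
Next gap: 19 days. Jun 16 2002 + 19 days = Jul 5 2002.
Next gap: 22 days. Jul 5 2002 + 22 days = Jul 27 2002.
Next gap: 25 days. Jul 27 2002 + 25 days = Aug 21 2002.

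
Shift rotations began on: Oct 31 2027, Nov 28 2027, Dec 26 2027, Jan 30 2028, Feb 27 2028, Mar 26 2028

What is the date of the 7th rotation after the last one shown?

Oct 29 2028

These are Sundays with 28, 28, 35, 28, 28-day gaps.
Each is the final Sunday of its month — Oct 31 2027 is past the 28th, so '4th Sunday' doesn't fit.
April 2028 ends with Sunday Apr 30 2028.
May 2028 ends with Sunday May 28 2028.
Last Sunday of June 2028: Jun 25 2028.
Last Sunday of July 2028: Jul 30 2028.
Last Sunday of August 2028: Aug 27 2028.
Last Sunday of September 2028: Sep 24 2028.
Last Sunday of October 2028: Oct 29 2028.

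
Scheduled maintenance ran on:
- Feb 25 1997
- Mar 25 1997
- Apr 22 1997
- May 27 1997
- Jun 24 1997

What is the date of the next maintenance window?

Jul 22 1997

All dates are Tuesdays, 28, 28, 35, 28 days apart.
Specifically, the 4th Tuesday of each month.
July 1997 — 4th Tuesday is Jul 22 1997.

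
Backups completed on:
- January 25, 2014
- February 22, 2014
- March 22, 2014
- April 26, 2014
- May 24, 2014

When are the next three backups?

All dates are Saturdays, 28, 28, 35, 28 days apart.
Specifically, the 4th Saturday of each month.
June 2014 — 4th Saturday is June 28, 2014.
4th Saturday of July 2014: July 26, 2014.
4th Saturday of August 2014: August 23, 2014.

June 28, 2014; July 26, 2014; August 23, 2014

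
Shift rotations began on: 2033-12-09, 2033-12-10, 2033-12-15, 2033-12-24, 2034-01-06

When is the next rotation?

The spacing grows by 4 each time: 1, 5, 9, 13 days.
Next gap: 17 days. 2034-01-06 + 17 days = 2034-01-23.

2034-01-23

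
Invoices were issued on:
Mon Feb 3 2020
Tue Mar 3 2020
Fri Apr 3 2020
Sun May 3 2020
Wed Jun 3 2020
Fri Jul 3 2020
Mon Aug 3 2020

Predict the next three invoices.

Thu Sep 3 2020, Sat Oct 3 2020, Tue Nov 3 2020

Each date is the 3rd; the gaps (29, 31, 30, 31, 30, 31) track the month lengths.
The rule is the 3rd of each month.
Next: September 2020 → Thu Sep 3 2020.
Next: October 2020 → Sat Oct 3 2020.
November 2020: Tue Nov 3 2020.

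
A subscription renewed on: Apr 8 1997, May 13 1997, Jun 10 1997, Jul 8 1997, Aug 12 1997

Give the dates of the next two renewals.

Sep 9 1997, Oct 14 1997

Gaps: 35, 28, 28, 35 days — a mix of 28 and 35. Every date is a Tuesday.
Each is the 2nd Tuesday of its month.
2nd Tuesday of September 1997: Sep 9 1997.
2nd Tuesday of October 1997: Oct 14 1997.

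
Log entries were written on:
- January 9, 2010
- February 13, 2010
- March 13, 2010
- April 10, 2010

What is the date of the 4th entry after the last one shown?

Gaps: 35, 28, 28 days — a mix of 28 and 35. Every date is a Saturday.
Each is the 2nd Saturday of its month.
2nd Saturday of May 2010: May 8, 2010.
June 2010 — 2nd Saturday is June 12, 2010.
July 2010 — 2nd Saturday is July 10, 2010.
2nd Saturday of August 2010: August 14, 2010.

August 14, 2010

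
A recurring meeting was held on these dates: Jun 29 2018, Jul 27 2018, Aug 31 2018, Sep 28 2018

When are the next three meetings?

All Fridays; the gaps (28, 35, 28) vary with month length.
This is the last Friday of each month.
Last Friday of October 2018: Oct 26 2018.
November 2018 ends with Friday Nov 30 2018.
December 2018 ends with Friday Dec 28 2018.

Oct 26 2018, Nov 30 2018, Dec 28 2018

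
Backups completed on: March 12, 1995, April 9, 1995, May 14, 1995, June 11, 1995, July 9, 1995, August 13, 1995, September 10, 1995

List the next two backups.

October 8, 1995; November 12, 1995

Gaps: 28, 35, 28, 28, 35, 28 days — a mix of 28 and 35. Every date is a Sunday.
Each is the 2nd Sunday of its month.
October 1995 — 2nd Sunday is October 8, 1995.
2nd Sunday of November 1995: November 12, 1995.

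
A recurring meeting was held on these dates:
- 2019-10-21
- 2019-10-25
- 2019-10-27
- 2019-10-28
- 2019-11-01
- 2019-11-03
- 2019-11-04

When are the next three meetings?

2019-11-08, 2019-11-10, 2019-11-11

Every event lands on a Monday or Friday or Sunday (gaps cycle 4, 2, 1, 4, 2, 1).
So the schedule is: every Monday, Friday and Sunday.
Next Friday: 2019-11-08.
Next Sunday: 2019-11-10.
Next Monday: 2019-11-11.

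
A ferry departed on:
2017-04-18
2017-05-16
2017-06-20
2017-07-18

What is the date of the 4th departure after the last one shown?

2017-11-21

All dates are Tuesdays, 28, 35, 28 days apart.
Specifically, the 3rd Tuesday of each month.
August 2017 — 3rd Tuesday is 2017-08-15.
September 2017 — 3rd Tuesday is 2017-09-19.
3rd Tuesday of October 2017: 2017-10-17.
November 2017 — 3rd Tuesday is 2017-11-21.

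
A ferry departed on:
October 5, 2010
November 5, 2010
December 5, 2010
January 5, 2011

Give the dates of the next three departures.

Gaps: 31, 30, 31 days — not constant. Every event is on the 5th of the month.
Pattern: the 5th of each month.
February 2011: February 5, 2011.
March 2011: March 5, 2011.
Next: April 2011 → April 5, 2011.

February 5, 2011; March 5, 2011; April 5, 2011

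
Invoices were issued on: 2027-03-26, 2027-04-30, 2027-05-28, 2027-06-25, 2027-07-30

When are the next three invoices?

2027-08-27, 2027-09-24, 2027-10-29

These are Fridays with 35, 28, 28, 35-day gaps.
Each is the final Friday of its month — 2027-04-30 is past the 28th, so '4th Friday' doesn't fit.
August 2027 ends with Friday 2027-08-27.
Last Friday of September 2027: 2027-09-24.
October 2027 ends with Friday 2027-10-29.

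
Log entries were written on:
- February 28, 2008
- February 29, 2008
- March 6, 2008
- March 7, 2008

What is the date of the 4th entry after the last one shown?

Gaps: 1, 6, 1 days — not constant, but cyclic with period 2.
The events fall on every Thursday and Friday.
The following Thursday is March 13, 2008.
Next Friday: March 14, 2008.
Next Thursday: March 20, 2008.
The following Friday is March 21, 2008.

March 21, 2008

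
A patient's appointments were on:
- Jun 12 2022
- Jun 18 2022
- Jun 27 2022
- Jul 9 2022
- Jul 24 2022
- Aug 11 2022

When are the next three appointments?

The spacing grows by 3 each time: 6, 9, 12, 15, 18 days.
Next gap: 21 days. Aug 11 2022 + 21 days = Sep 1 2022.
Next gap: 24 days. Sep 1 2022 + 24 days = Sep 25 2022.
Next gap: 27 days. Sep 25 2022 + 27 days = Oct 22 2022.

Sep 1 2022, Sep 25 2022, Oct 22 2022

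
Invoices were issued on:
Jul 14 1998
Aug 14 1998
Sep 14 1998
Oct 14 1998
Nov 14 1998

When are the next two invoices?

Dec 14 1998, Jan 14 1999

The day-of-month is always 14 (31, 31, 30, 31 days between events).
So this recurs on the 14th of each month.
December 1998: Dec 14 1998.
Next: January 1999 → Jan 14 1999.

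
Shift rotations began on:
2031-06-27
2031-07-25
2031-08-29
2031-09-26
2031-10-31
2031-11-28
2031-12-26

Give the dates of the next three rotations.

2032-01-30, 2032-02-27, 2032-03-26

These are Fridays with 28, 35, 28, 35, 28, 28-day gaps.
Each is the final Friday of its month — 2031-08-29 is past the 28th, so '4th Friday' doesn't fit.
Last Friday of January 2032: 2032-01-30.
Last Friday of February 2032: 2032-02-27.
Last Friday of March 2032: 2032-03-26.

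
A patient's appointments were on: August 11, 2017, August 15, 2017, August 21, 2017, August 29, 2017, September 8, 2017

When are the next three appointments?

September 20, 2017; October 4, 2017; October 20, 2017

Intervals are 4, 6, 8, 10 days — an arithmetic progression with common difference 2.
Next gap: 12 days. September 8, 2017 + 12 days = September 20, 2017.
Next gap: 14 days. September 20, 2017 + 14 days = October 4, 2017.
Next gap: 16 days. October 4, 2017 + 16 days = October 20, 2017.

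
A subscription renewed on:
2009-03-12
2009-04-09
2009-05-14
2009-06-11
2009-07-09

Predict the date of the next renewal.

2009-08-13

All dates are Thursdays, 28, 35, 28, 28 days apart.
Specifically, the 2nd Thursday of each month.
2nd Thursday of August 2009: 2009-08-13.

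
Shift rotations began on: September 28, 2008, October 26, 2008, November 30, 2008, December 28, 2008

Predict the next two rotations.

January 25, 2009; February 22, 2009

Every date is a Sunday; gaps 28, 35, 28 days.
Each is the last Sunday of its month (at least one falls on the 29th or later, ruling out '4th Sunday').
January 2009 ends with Sunday January 25, 2009.
Last Sunday of February 2009: February 22, 2009.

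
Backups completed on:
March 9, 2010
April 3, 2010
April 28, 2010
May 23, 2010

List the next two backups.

June 17, 2010; July 12, 2010

The spacing is 25, 25, 25 days — always 25 days.
May 23, 2010 + 25 days = June 17, 2010.
June 17, 2010 + 25 days = July 12, 2010.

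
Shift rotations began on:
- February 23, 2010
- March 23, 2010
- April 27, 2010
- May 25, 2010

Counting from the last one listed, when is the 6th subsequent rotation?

All dates are Tuesdays, 28, 35, 28 days apart.
Specifically, the 4th Tuesday of each month.
June 2010 — 4th Tuesday is June 22, 2010.
4th Tuesday of July 2010: July 27, 2010.
4th Tuesday of August 2010: August 24, 2010.
4th Tuesday of September 2010: September 28, 2010.
October 2010 — 4th Tuesday is October 26, 2010.
November 2010 — 4th Tuesday is November 23, 2010.

November 23, 2010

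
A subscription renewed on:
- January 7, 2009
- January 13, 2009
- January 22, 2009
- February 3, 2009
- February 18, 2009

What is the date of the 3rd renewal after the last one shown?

Intervals are 6, 9, 12, 15 days — an arithmetic progression with common difference 3.
Next gap: 18 days. February 18, 2009 + 18 days = March 8, 2009.
Next gap: 21 days. March 8, 2009 + 21 days = March 29, 2009.
Next gap: 24 days. March 29, 2009 + 24 days = April 22, 2009.

April 22, 2009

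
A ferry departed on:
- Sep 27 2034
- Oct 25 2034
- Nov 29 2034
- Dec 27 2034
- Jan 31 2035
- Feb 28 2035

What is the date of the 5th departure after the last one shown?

Every date is a Wednesday; gaps 28, 35, 28, 35, 28 days.
Each is the last Wednesday of its month (at least one falls on the 29th or later, ruling out '4th Wednesday').
March 2035 ends with Wednesday Mar 28 2035.
Last Wednesday of April 2035: Apr 25 2035.
Last Wednesday of May 2035: May 30 2035.
June 2035 ends with Wednesday Jun 27 2035.
Last Wednesday of July 2035: Jul 25 2035.

Jul 25 2035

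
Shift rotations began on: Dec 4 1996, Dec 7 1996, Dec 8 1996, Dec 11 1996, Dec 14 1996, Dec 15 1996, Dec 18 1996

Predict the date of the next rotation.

Dec 21 1996

The gap pattern 3, 1, 3, 3, 1, 3 repeats every 3 events.
These are the Wednesdays, Saturdays and Sundays of each week.
Next Saturday: Dec 21 1996.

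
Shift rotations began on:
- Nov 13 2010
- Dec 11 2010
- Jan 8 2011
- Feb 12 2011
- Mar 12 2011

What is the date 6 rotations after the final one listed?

Sep 10 2011

These are Saturdays at 28- or 35-day spacing (28, 28, 35, 28).
The pattern: 2nd Saturday of the month.
April 2011 — 2nd Saturday is Apr 9 2011.
May 2011 — 2nd Saturday is May 14 2011.
2nd Saturday of June 2011: Jun 11 2011.
July 2011 — 2nd Saturday is Jul 9 2011.
August 2011 — 2nd Saturday is Aug 13 2011.
September 2011 — 2nd Saturday is Sep 10 2011.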